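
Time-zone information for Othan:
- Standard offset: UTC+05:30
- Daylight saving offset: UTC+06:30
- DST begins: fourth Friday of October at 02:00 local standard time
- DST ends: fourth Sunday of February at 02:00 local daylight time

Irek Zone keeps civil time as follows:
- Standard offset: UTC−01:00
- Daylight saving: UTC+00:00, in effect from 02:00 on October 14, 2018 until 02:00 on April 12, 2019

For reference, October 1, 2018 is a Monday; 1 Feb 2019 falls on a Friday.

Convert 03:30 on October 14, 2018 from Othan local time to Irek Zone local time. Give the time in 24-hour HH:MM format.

21:00

1 October 2018 is a Monday, so the first Friday is October 5 and the fourth is October 26.
1 February 2019 is a Friday, so the first Sunday is February 3 and the fourth is February 24.
October 14, 2018 does not fall between 26 October 2018 and 24 February 2019, so daylight saving is not in effect and Othan is at UTC+05:30.
03:30 Othan − 5h30m = 22:00 UTC (rolling into the previous day, 13 October 2018).
At the standard offset (UTC−01:00), 22:00 UTC − 1h = 21:00 Irek Zone standard time.
The standard-time date in Irek Zone, October 13, 2018, does not fall between 14 October 2018 and 12 April 2019, so daylight saving is not in effect and Irek Zone is at UTC−01:00.
22:00 UTC − 1h = 21:00 Irek Zone.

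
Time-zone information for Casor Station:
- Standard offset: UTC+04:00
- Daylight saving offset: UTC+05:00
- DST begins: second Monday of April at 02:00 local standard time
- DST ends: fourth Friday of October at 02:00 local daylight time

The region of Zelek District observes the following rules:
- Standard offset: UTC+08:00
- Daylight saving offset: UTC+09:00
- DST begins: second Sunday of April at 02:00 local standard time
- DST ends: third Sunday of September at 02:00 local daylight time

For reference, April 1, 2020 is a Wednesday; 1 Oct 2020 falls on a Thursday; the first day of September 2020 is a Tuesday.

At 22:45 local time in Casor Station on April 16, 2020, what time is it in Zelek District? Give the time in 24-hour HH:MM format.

1 April 2020 is a Wednesday, so the first Monday is April 6 and the second is April 13.
1 October 2020 is a Thursday, so the first Friday is October 2 and the fourth is October 23.
April 16, 2020 falls between 13 April and 23 October, so daylight saving is in effect and Casor Station is at UTC+05:00.
22:45 Casor Station − 5h = 17:45 UTC.
1 April 2020 is a Wednesday, so the first Sunday is April 5 and the second is April 12.
1 September 2020 is a Tuesday, so the first Sunday is September 6 and the third is September 20.
At the standard offset (UTC+08:00), 17:45 UTC + 8h = 01:45 Zelek District standard time (rolling into the next day, 17 April 2020).
The standard-time date in Zelek District, April 17, 2020, falls between 12 April and 20 September, so daylight saving is in effect and Zelek District is at UTC+09:00.
17:45 UTC + 9h = 02:45 Zelek District (rolling into the next day, 17 April 2020).

02:45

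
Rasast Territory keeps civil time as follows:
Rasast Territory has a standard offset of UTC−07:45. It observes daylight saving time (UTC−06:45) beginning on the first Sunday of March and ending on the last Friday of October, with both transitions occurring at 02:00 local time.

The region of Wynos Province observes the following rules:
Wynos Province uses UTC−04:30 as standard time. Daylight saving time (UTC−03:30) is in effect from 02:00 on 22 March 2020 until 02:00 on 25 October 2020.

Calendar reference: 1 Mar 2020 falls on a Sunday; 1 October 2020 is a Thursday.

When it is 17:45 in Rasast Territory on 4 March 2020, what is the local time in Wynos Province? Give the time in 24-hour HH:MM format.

1 March 2020 is a Sunday, so the first Sunday is March 1.
1 October 2020 is a Thursday, so Fridays fall on 2, 9, 16, 23, 30; the last is October 30.
Daylight saving runs 1 March – 30 October; 4 March 2020 is inside that window, so Rasast Territory is at UTC−06:45.
17:45 Rasast Territory + 6h45m = 00:30 UTC (rolling into the next day, 5 March 2020).
At the standard offset (UTC−04:30), 00:30 UTC − 4h30m = 20:00 Wynos Province standard time (rolling into the previous day, 4 March 2020).
Daylight saving runs 22 March – 25 October; the standard-time date in Wynos Province, 4 March 2020, is outside that window, so Wynos Province is on standard time at UTC−04:30.
00:30 UTC − 4h30m = 20:00 Wynos Province (rolling into the previous day, 4 March 2020).

20:00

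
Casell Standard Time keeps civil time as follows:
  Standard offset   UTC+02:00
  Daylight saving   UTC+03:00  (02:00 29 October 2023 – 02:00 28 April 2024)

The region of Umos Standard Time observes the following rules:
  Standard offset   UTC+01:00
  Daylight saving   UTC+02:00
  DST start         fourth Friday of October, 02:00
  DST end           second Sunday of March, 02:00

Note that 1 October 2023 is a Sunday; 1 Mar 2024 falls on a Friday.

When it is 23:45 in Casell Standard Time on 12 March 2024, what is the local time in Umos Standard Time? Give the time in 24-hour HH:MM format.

21:45

12 March 2024 lies within the daylight-saving period (29 October 2023 – 28 April 2024), so Casell Standard Time is on daylight time, UTC+03:00.
23:45 Casell Standard Time − 3h = 20:45 UTC.
1 October 2023 is a Sunday, so the first Friday is October 6 and the fourth is October 27.
1 March 2024 is a Friday, so the first Sunday is March 3 and the second is March 10.
At the standard offset (UTC+01:00), 20:45 UTC + 1h = 21:45 Umos Standard Time standard time.
The standard-time date in Umos Standard Time, 12 March 2024, is outside the daylight-saving period (27 October 2023 – 10 March 2024), so Umos Standard Time is on standard time, UTC+01:00.
20:45 UTC + 1h = 21:45 Umos Standard Time.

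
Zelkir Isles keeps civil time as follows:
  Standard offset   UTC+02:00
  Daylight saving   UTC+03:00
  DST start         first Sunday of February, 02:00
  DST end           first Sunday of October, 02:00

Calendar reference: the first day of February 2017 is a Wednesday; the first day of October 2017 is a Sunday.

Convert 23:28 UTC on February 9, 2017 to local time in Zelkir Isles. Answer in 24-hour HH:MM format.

02:28

1 February 2017 is a Wednesday, so the first Sunday is February 5.
1 October 2017 is a Sunday, so the first Sunday is October 1.
At the standard offset (UTC+02:00), 23:28 UTC + 2h = 01:28 Zelkir Isles standard time (rolling into the next day, 10 February 2017).
Daylight saving runs 5 February – 1 October; the standard-time date in Zelkir Isles, February 10, 2017, is inside that window, so Zelkir Isles is at UTC+03:00.
23:28 UTC + 3h = 02:28 local (rolling into the next day, 10 February 2017).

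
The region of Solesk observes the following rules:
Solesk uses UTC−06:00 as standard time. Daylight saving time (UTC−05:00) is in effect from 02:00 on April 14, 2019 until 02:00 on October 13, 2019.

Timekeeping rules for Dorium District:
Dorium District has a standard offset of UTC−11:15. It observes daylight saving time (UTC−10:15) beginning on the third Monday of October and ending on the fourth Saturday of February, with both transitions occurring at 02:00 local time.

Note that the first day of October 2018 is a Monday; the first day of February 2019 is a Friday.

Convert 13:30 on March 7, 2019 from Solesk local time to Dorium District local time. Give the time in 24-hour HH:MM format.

08:15

March 7, 2019 is outside the daylight-saving period (14 April – 13 October), so Solesk is on standard time, UTC−06:00.
13:30 Solesk + 6h = 19:30 UTC.
1 October 2018 is a Monday, so the first Monday is October 1 and the third is October 15.
1 February 2019 is a Friday, so the first Saturday is February 2 and the fourth is February 23.
At the standard offset (UTC−11:15), 19:30 UTC − 11h15m = 08:15 Dorium District standard time.
The standard-time date in Dorium District, March 7, 2019, does not fall between 15 October 2018 and 23 February 2019, so daylight saving is not in effect and Dorium District is at UTC−11:15.
19:30 UTC − 11h15m = 08:15 Dorium District.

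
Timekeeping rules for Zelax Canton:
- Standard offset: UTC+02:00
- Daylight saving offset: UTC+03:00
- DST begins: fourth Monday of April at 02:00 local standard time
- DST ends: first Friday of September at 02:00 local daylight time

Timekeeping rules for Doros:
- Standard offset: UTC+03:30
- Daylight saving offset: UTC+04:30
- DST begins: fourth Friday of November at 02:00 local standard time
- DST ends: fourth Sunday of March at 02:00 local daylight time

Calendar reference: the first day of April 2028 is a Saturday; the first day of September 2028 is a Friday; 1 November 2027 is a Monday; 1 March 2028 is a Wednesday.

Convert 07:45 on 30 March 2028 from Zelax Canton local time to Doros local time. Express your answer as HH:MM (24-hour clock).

1 April 2028 is a Saturday, so the first Monday is April 3 and the fourth is April 24.
1 September 2028 is a Friday, so the first Friday is September 1.
30 March 2028 is outside the daylight-saving period (24 April – 1 September), so Zelax Canton is on standard time, UTC+02:00.
07:45 Zelax Canton − 2h = 05:45 UTC.
1 November 2027 is a Monday, so the first Friday is November 5 and the fourth is November 26.
1 March 2028 is a Wednesday, so the first Sunday is March 5 and the fourth is March 26.
At the standard offset (UTC+03:30), 05:45 UTC + 3h30m = 09:15 Doros standard time.
Daylight saving runs 26 November 2027 – 26 March 2028; the standard-time date in Doros, 30 March 2028, is outside that window, so Doros is on standard time at UTC+03:30.
05:45 UTC + 3h30m = 09:15 Doros.

09:15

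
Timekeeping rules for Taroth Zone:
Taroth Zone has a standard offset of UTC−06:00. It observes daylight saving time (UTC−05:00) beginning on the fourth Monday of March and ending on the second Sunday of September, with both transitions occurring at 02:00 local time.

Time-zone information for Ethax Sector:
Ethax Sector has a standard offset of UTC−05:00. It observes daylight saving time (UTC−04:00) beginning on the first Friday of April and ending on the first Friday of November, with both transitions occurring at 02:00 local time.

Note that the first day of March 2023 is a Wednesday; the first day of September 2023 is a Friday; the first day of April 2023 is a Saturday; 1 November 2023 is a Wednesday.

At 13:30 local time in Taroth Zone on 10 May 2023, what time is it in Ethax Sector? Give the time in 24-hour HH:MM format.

1 March 2023 is a Wednesday, so the first Monday is March 6 and the fourth is March 27.
1 September 2023 is a Friday, so the first Sunday is September 3 and the second is September 10.
10 May 2023 falls between 27 March and 10 September, so daylight saving is in effect and Taroth Zone is at UTC−05:00.
13:30 Taroth Zone + 5h = 18:30 UTC.
1 April 2023 is a Saturday, so the first Friday is April 7.
1 November 2023 is a Wednesday, so the first Friday is November 3.
At the standard offset (UTC−05:00), 18:30 UTC − 5h = 13:30 Ethax Sector standard time.
The standard-time date in Ethax Sector, 10 May 2023, lies within the daylight-saving period (7 April – 3 November), so Ethax Sector is on daylight time, UTC−04:00.
18:30 UTC − 4h = 14:30 Ethax Sector.

14:30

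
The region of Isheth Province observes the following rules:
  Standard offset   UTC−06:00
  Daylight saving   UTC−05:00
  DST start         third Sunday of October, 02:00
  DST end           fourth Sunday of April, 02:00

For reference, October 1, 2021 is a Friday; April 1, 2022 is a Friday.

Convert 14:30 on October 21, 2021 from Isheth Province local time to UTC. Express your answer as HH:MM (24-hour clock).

19:30

1 October 2021 is a Friday, so the first Sunday is October 3 and the third is October 17.
1 April 2022 is a Friday, so the first Sunday is April 3 and the fourth is April 24.
October 21, 2021 falls between 17 October 2021 and 24 April 2022, so daylight saving is in effect and Isheth Province is at UTC−05:00.
14:30 local + 5h = 19:30 UTC.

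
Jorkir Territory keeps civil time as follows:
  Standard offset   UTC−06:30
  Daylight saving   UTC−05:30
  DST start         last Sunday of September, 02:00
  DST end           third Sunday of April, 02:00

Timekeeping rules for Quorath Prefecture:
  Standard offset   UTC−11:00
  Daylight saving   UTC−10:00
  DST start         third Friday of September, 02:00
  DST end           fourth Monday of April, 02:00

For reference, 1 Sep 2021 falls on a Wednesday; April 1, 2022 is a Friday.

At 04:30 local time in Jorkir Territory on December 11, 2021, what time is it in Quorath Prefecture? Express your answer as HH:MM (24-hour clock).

1 September 2021 is a Wednesday, so Sundays fall on 5, 12, 19, 26; the last is September 26.
1 April 2022 is a Friday, so the first Sunday is April 3 and the third is April 17.
December 11, 2021 lies within the daylight-saving period (26 September 2021 – 17 April 2022), so Jorkir Territory is on daylight time, UTC−05:30.
04:30 Jorkir Territory + 5h30m = 10:00 UTC.
1 September 2021 is a Wednesday, so the first Friday is September 3 and the third is September 17.
1 April 2022 is a Friday, so the first Monday is April 4 and the fourth is April 25.
At the standard offset (UTC−11:00), 10:00 UTC − 11h = 23:00 Quorath Prefecture standard time (rolling into the previous day, 10 December 2021).
Daylight saving runs 17 September 2021 – 25 April 2022; the standard-time date in Quorath Prefecture, December 10, 2021, is inside that window, so Quorath Prefecture is at UTC−10:00.
10:00 UTC − 10h = 00:00 Quorath Prefecture.

00:00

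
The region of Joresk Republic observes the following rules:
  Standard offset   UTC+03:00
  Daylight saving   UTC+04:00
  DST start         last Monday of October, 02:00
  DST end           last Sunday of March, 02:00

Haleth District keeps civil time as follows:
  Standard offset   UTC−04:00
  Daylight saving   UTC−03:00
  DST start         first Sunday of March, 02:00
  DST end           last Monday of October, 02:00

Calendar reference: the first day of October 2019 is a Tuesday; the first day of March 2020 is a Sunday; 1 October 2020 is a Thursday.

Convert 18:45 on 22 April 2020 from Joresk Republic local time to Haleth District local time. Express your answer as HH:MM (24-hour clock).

1 October 2019 is a Tuesday, so Mondays fall on 7, 14, 21, 28; the last is October 28.
1 March 2020 is a Sunday, so Sundays fall on 1, 8, 15, 22, 29; the last is March 29.
22 April 2020 does not fall between 28 October 2019 and 29 March 2020, so daylight saving is not in effect and Joresk Republic is at UTC+03:00.
18:45 Joresk Republic − 3h = 15:45 UTC.
1 March 2020 is a Sunday, so the first Sunday is March 1.
1 October 2020 is a Thursday, so Mondays fall on 5, 12, 19, 26; the last is October 26.
At the standard offset (UTC−04:00), 15:45 UTC − 4h = 11:45 Haleth District standard time.
The standard-time date in Haleth District, 22 April 2020, lies within the daylight-saving period (1 March – 26 October), so Haleth District is on daylight time, UTC−03:00.
15:45 UTC − 3h = 12:45 Haleth District.

12:45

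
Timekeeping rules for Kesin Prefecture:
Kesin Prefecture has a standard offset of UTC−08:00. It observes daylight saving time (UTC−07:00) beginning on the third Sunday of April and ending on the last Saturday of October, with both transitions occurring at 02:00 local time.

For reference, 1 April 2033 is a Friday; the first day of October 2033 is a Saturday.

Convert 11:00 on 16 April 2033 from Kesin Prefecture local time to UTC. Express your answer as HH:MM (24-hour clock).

19:00

1 April 2033 is a Friday, so the first Sunday is April 3 and the third is April 17.
1 October 2033 is a Saturday, so Saturdays fall on 1, 8, 15, 22, 29; the last is October 29.
Daylight saving runs 17 April – 29 October; 16 April 2033 is outside that window, so Kesin Prefecture is on standard time at UTC−08:00.
11:00 local + 8h = 19:00 UTC.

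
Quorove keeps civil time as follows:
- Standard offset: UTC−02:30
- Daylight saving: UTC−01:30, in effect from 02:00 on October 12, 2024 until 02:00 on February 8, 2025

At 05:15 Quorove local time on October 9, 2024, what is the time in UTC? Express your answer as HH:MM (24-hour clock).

07:45

October 9, 2024 does not fall between 12 October 2024 and 8 February 2025, so daylight saving is not in effect and Quorove is at UTC−02:30.
05:15 local + 2h30m = 07:45 UTC.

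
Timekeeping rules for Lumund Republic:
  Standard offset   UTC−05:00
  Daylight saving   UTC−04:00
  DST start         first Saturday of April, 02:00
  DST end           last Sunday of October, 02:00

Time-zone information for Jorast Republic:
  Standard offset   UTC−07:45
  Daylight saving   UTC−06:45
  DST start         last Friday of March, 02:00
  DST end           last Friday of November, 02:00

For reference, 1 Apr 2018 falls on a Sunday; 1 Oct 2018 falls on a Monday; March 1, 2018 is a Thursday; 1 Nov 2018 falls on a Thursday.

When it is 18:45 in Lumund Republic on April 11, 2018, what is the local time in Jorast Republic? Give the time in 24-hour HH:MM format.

1 April 2018 is a Sunday, so the first Saturday is April 7.
1 October 2018 is a Monday, so Sundays fall on 7, 14, 21, 28; the last is October 28.
April 11, 2018 lies within the daylight-saving period (7 April – 28 October), so Lumund Republic is on daylight time, UTC−04:00.
18:45 Lumund Republic + 4h = 22:45 UTC.
1 March 2018 is a Thursday, so Fridays fall on 2, 9, 16, 23, 30; the last is March 30.
1 November 2018 is a Thursday, so Fridays fall on 2, 9, 16, 23, 30; the last is November 30.
At the standard offset (UTC−07:45), 22:45 UTC − 7h45m = 15:00 Jorast Republic standard time.
The standard-time date in Jorast Republic, April 11, 2018, lies within the daylight-saving period (30 March – 30 November), so Jorast Republic is on daylight time, UTC−06:45.
22:45 UTC − 6h45m = 16:00 Jorast Republic.

16:00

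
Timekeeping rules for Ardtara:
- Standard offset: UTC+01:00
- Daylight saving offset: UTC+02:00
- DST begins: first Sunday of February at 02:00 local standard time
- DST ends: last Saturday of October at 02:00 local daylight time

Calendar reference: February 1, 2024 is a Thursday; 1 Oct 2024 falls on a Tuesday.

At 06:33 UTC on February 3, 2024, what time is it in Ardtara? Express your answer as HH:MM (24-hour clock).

07:33

1 February 2024 is a Thursday, so the first Sunday is February 4.
1 October 2024 is a Tuesday, so Saturdays fall on 5, 12, 19, 26; the last is October 26.
At the standard offset (UTC+01:00), 06:33 UTC + 1h = 07:33 Ardtara standard time.
The standard-time date in Ardtara, February 3, 2024, is outside the daylight-saving period (4 February – 26 October), so Ardtara is on standard time, UTC+01:00.
06:33 UTC + 1h = 07:33 local.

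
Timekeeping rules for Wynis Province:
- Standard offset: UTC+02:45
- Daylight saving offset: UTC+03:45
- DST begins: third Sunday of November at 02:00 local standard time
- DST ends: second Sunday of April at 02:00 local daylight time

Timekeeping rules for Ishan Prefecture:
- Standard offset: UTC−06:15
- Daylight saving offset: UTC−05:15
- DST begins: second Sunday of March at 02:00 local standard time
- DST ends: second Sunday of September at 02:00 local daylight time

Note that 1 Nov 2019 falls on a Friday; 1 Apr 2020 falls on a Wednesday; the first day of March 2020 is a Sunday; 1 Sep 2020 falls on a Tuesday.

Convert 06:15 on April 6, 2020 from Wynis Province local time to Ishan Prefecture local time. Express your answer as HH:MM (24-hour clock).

21:15

1 November 2019 is a Friday, so the first Sunday is November 3 and the third is November 17.
1 April 2020 is a Wednesday, so the first Sunday is April 5 and the second is April 12.
April 6, 2020 lies within the daylight-saving period (17 November 2019 – 12 April 2020), so Wynis Province is on daylight time, UTC+03:45.
06:15 Wynis Province − 3h45m = 02:30 UTC.
1 March 2020 is a Sunday, so the first Sunday is March 1 and the second is March 8.
1 September 2020 is a Tuesday, so the first Sunday is September 6 and the second is September 13.
At the standard offset (UTC−06:15), 02:30 UTC − 6h15m = 20:15 Ishan Prefecture standard time (rolling into the previous day, 5 April 2020).
The standard-time date in Ishan Prefecture, April 5, 2020, lies within the daylight-saving period (8 March – 13 September), so Ishan Prefecture is on daylight time, UTC−05:15.
02:30 UTC − 5h15m = 21:15 Ishan Prefecture (rolling into the previous day, 5 April 2020).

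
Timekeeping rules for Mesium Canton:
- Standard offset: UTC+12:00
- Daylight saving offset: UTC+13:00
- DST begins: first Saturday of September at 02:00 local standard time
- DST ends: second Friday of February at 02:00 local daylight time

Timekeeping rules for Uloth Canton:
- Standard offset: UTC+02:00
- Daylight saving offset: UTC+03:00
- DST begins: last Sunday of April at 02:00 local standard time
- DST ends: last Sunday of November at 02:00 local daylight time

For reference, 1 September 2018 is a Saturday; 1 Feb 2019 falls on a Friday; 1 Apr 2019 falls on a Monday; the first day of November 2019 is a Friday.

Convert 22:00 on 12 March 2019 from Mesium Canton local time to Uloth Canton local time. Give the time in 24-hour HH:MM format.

1 September 2018 is a Saturday, so the first Saturday is September 1.
1 February 2019 is a Friday, so the first Friday is February 1 and the second is February 8.
12 March 2019 does not fall between 1 September 2018 and 8 February 2019, so daylight saving is not in effect and Mesium Canton is at UTC+12:00.
22:00 Mesium Canton − 12h = 10:00 UTC.
1 April 2019 is a Monday, so Sundays fall on 7, 14, 21, 28; the last is April 28.
1 November 2019 is a Friday, so Sundays fall on 3, 10, 17, 24; the last is November 24.
At the standard offset (UTC+02:00), 10:00 UTC + 2h = 12:00 Uloth Canton standard time.
The standard-time date in Uloth Canton, 12 March 2019, is outside the daylight-saving period (28 April – 24 November), so Uloth Canton is on standard time, UTC+02:00.
10:00 UTC + 2h = 12:00 Uloth Canton.

12:00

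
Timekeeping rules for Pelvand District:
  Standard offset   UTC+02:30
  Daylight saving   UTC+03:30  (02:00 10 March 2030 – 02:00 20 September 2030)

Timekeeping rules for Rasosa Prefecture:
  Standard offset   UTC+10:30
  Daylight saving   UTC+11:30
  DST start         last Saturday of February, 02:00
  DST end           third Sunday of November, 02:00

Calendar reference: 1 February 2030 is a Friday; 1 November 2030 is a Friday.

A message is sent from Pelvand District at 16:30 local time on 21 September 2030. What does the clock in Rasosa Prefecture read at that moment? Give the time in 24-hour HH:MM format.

21 September 2030 does not fall between 10 March and 20 September, so daylight saving is not in effect and Pelvand District is at UTC+02:30.
16:30 Pelvand District − 2h30m = 14:00 UTC.
1 February 2030 is a Friday, so Saturdays fall on 2, 9, 16, 23; the last is February 23.
1 November 2030 is a Friday, so the first Sunday is November 3 and the third is November 17.
At the standard offset (UTC+10:30), 14:00 UTC + 10h30m = 00:30 Rasosa Prefecture standard time (rolling into the next day, 22 September 2030).
The standard-time date in Rasosa Prefecture, 22 September 2030, falls between 23 February and 17 November, so daylight saving is in effect and Rasosa Prefecture is at UTC+11:30.
14:00 UTC + 11h30m = 01:30 Rasosa Prefecture (rolling into the next day, 22 September 2030).

01:30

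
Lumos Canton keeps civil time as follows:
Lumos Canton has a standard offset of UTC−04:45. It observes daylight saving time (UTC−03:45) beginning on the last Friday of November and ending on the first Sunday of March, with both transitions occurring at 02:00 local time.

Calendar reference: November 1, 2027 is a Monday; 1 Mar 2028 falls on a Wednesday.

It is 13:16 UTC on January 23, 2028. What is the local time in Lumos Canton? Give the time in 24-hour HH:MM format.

09:31

1 November 2027 is a Monday, so Fridays fall on 5, 12, 19, 26; the last is November 26.
1 March 2028 is a Wednesday, so the first Sunday is March 5.
At the standard offset (UTC−04:45), 13:16 UTC − 4h45m = 08:31 Lumos Canton standard time.
Daylight saving runs 26 November 2027 – 5 March 2028; the standard-time date in Lumos Canton, January 23, 2028, is inside that window, so Lumos Canton is at UTC−03:45.
13:16 UTC − 3h45m = 09:31 local.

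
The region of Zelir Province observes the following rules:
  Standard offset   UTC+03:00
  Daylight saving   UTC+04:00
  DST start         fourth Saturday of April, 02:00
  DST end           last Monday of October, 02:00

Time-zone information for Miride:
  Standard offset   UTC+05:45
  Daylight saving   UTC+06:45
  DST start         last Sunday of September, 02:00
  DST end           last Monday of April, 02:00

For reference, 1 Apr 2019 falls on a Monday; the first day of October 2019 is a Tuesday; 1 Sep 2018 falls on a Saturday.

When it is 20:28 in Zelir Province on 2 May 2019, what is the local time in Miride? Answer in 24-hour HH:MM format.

1 April 2019 is a Monday, so the first Saturday is April 6 and the fourth is April 27.
1 October 2019 is a Tuesday, so Mondays fall on 7, 14, 21, 28; the last is October 28.
2 May 2019 falls between 27 April and 28 October, so daylight saving is in effect and Zelir Province is at UTC+04:00.
20:28 Zelir Province − 4h = 16:28 UTC.
1 September 2018 is a Saturday, so Sundays fall on 2, 9, 16, 23, 30; the last is September 30.
1 April 2019 is a Monday, so Mondays fall on 1, 8, 15, 22, 29; the last is April 29.
At the standard offset (UTC+05:45), 16:28 UTC + 5h45m = 22:13 Miride standard time.
The standard-time date in Miride, 2 May 2019, is outside the daylight-saving period (30 September 2018 – 29 April 2019), so Miride is on standard time, UTC+05:45.
16:28 UTC + 5h45m = 22:13 Miride.

22:13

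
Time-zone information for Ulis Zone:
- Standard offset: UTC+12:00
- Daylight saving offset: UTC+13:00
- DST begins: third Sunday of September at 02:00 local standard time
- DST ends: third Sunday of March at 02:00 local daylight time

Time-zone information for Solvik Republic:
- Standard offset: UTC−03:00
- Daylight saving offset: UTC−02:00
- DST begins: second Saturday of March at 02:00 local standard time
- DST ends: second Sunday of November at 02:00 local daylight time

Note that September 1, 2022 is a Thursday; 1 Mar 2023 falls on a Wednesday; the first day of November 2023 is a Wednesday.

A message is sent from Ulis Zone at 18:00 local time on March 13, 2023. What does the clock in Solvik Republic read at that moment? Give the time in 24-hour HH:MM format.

1 September 2022 is a Thursday, so the first Sunday is September 4 and the third is September 18.
1 March 2023 is a Wednesday, so the first Sunday is March 5 and the third is March 19.
Daylight saving runs 18 September 2022 – 19 March 2023; March 13, 2023 is inside that window, so Ulis Zone is at UTC+13:00.
18:00 Ulis Zone − 13h = 05:00 UTC.
1 March 2023 is a Wednesday, so the first Saturday is March 4 and the second is March 11.
1 November 2023 is a Wednesday, so the first Sunday is November 5 and the second is November 12.
At the standard offset (UTC−03:00), 05:00 UTC − 3h = 02:00 Solvik Republic standard time.
The standard-time date in Solvik Republic, March 13, 2023, lies within the daylight-saving period (11 March – 12 November), so Solvik Republic is on daylight time, UTC−02:00.
05:00 UTC − 2h = 03:00 Solvik Republic.

03:00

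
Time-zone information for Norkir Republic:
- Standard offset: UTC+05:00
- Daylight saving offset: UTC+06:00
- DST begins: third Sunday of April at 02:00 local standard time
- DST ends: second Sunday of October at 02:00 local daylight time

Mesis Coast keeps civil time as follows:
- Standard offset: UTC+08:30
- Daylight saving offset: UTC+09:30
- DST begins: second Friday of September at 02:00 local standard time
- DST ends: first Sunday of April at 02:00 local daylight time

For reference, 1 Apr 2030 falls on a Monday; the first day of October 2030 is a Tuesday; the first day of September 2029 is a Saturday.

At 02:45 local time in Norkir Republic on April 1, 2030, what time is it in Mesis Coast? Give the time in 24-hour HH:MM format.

1 April 2030 is a Monday, so the first Sunday is April 7 and the third is April 21.
1 October 2030 is a Tuesday, so the first Sunday is October 6 and the second is October 13.
April 1, 2030 does not fall between 21 April and 13 October, so daylight saving is not in effect and Norkir Republic is at UTC+05:00.
02:45 Norkir Republic − 5h = 21:45 UTC (rolling into the previous day, 31 March 2030).
1 September 2029 is a Saturday, so the first Friday is September 7 and the second is September 14.
1 April 2030 is a Monday, so the first Sunday is April 7.
At the standard offset (UTC+08:30), 21:45 UTC + 8h30m = 06:15 Mesis Coast standard time (rolling into the next day, 1 April 2030).
The standard-time date in Mesis Coast, April 1, 2030, falls between 14 September 2029 and 7 April 2030, so daylight saving is in effect and Mesis Coast is at UTC+09:30.
21:45 UTC + 9h30m = 07:15 Mesis Coast (rolling into the next day, 1 April 2030).

07:15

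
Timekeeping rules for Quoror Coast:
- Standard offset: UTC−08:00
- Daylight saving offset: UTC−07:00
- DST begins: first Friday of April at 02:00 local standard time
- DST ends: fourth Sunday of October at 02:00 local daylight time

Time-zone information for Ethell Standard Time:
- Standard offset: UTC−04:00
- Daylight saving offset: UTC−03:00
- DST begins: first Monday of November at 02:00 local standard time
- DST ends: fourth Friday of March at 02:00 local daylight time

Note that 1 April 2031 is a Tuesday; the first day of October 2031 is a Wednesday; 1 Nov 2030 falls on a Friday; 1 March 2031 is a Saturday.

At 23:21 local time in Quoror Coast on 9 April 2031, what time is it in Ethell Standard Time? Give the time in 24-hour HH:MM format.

02:21

1 April 2031 is a Tuesday, so the first Friday is April 4.
1 October 2031 is a Wednesday, so the first Sunday is October 5 and the fourth is October 26.
9 April 2031 falls between 4 April and 26 October, so daylight saving is in effect and Quoror Coast is at UTC−07:00.
23:21 Quoror Coast + 7h = 06:21 UTC (rolling into the next day, 10 April 2031).
1 November 2030 is a Friday, so the first Monday is November 4.
1 March 2031 is a Saturday, so the first Friday is March 7 and the fourth is March 28.
At the standard offset (UTC−04:00), 06:21 UTC − 4h = 02:21 Ethell Standard Time standard time.
The standard-time date in Ethell Standard Time, 10 April 2031, does not fall between 4 November 2030 and 28 March 2031, so daylight saving is not in effect and Ethell Standard Time is at UTC−04:00.
06:21 UTC − 4h = 02:21 Ethell Standard Time.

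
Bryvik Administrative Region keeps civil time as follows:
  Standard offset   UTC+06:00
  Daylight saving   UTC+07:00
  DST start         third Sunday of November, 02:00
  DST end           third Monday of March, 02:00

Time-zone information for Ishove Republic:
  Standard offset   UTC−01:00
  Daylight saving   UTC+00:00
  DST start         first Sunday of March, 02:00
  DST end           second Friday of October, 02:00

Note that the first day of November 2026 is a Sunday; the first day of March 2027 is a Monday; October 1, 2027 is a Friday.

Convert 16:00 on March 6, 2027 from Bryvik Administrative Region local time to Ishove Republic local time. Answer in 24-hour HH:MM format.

08:00

1 November 2026 is a Sunday, so the first Sunday is November 1 and the third is November 15.
1 March 2027 is a Monday, so the first Monday is March 1 and the third is March 15.
Daylight saving runs 15 November 2026 – 15 March 2027; March 6, 2027 is inside that window, so Bryvik Administrative Region is at UTC+07:00.
16:00 Bryvik Administrative Region − 7h = 09:00 UTC.
1 March 2027 is a Monday, so the first Sunday is March 7.
1 October 2027 is a Friday, so the first Friday is October 1 and the second is October 8.
At the standard offset (UTC−01:00), 09:00 UTC − 1h = 08:00 Ishove Republic standard time.
The standard-time date in Ishove Republic, March 6, 2027, is outside the daylight-saving period (7 March – 8 October), so Ishove Republic is on standard time, UTC−01:00.
09:00 UTC − 1h = 08:00 Ishove Republic.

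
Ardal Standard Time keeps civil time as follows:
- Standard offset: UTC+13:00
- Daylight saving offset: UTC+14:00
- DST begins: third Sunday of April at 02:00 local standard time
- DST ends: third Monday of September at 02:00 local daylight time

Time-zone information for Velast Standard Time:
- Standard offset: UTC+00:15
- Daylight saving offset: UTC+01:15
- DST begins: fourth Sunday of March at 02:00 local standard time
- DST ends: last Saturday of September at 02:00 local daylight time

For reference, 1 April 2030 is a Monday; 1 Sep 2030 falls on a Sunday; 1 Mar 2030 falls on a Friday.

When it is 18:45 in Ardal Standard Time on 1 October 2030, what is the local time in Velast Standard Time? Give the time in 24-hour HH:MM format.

06:00

1 April 2030 is a Monday, so the first Sunday is April 7 and the third is April 21.
1 September 2030 is a Sunday, so the first Monday is September 2 and the third is September 16.
1 October 2030 is outside the daylight-saving period (21 April – 16 September), so Ardal Standard Time is on standard time, UTC+13:00.
18:45 Ardal Standard Time − 13h = 05:45 UTC.
1 March 2030 is a Friday, so the first Sunday is March 3 and the fourth is March 24.
1 September 2030 is a Sunday, so Saturdays fall on 7, 14, 21, 28; the last is September 28.
At the standard offset (UTC+00:15), 05:45 UTC + 0h15m = 06:00 Velast Standard Time standard time.
The standard-time date in Velast Standard Time, 1 October 2030, does not fall between 24 March and 28 September, so daylight saving is not in effect and Velast Standard Time is at UTC+00:15.
05:45 UTC + 0h15m = 06:00 Velast Standard Time.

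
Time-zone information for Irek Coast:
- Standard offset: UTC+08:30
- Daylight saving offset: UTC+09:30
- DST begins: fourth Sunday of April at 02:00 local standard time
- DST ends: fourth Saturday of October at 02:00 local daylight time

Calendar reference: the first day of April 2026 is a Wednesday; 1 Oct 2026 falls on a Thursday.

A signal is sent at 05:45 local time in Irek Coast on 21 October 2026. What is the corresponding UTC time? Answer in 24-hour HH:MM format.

20:15

1 April 2026 is a Wednesday, so the first Sunday is April 5 and the fourth is April 26.
1 October 2026 is a Thursday, so the first Saturday is October 3 and the fourth is October 24.
Daylight saving runs 26 April – 24 October; 21 October 2026 is inside that window, so Irek Coast is at UTC+09:30.
05:45 local − 9h30m = 20:15 UTC (rolling into the previous day, 20 October 2026).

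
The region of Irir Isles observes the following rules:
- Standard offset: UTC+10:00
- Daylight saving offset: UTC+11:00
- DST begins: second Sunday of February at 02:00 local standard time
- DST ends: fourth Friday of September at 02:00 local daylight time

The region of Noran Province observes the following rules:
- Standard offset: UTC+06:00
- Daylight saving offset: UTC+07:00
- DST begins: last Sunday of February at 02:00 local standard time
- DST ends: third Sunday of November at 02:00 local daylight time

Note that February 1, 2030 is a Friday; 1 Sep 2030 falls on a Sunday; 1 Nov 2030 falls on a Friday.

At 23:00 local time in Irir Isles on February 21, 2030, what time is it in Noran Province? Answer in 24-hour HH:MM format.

18:00

1 February 2030 is a Friday, so the first Sunday is February 3 and the second is February 10.
1 September 2030 is a Sunday, so the first Friday is September 6 and the fourth is September 27.
February 21, 2030 lies within the daylight-saving period (10 February – 27 September), so Irir Isles is on daylight time, UTC+11:00.
23:00 Irir Isles − 11h = 12:00 UTC.
1 February 2030 is a Friday, so Sundays fall on 3, 10, 17, 24; the last is February 24.
1 November 2030 is a Friday, so the first Sunday is November 3 and the third is November 17.
At the standard offset (UTC+06:00), 12:00 UTC + 6h = 18:00 Noran Province standard time.
Daylight saving runs 24 February – 17 November; the standard-time date in Noran Province, February 21, 2030, is outside that window, so Noran Province is on standard time at UTC+06:00.
12:00 UTC + 6h = 18:00 Noran Province.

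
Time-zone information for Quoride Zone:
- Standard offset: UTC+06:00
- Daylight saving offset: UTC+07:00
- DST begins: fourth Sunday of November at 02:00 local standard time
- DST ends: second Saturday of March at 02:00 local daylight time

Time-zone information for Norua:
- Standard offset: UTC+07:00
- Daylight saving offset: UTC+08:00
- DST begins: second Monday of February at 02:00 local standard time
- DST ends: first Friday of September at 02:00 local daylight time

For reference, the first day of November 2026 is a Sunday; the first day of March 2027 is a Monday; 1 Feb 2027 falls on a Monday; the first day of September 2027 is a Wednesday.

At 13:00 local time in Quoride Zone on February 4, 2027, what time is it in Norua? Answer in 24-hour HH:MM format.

13:00

1 November 2026 is a Sunday, so the first Sunday is November 1 and the fourth is November 22.
1 March 2027 is a Monday, so the first Saturday is March 6 and the second is March 13.
Daylight saving runs 22 November 2026 – 13 March 2027; February 4, 2027 is inside that window, so Quoride Zone is at UTC+07:00.
13:00 Quoride Zone − 7h = 06:00 UTC.
1 February 2027 is a Monday, so the first Monday is February 1 and the second is February 8.
1 September 2027 is a Wednesday, so the first Friday is September 3.
At the standard offset (UTC+07:00), 06:00 UTC + 7h = 13:00 Norua standard time.
The standard-time date in Norua, February 4, 2027, is outside the daylight-saving period (8 February – 3 September), so Norua is on standard time, UTC+07:00.
06:00 UTC + 7h = 13:00 Norua.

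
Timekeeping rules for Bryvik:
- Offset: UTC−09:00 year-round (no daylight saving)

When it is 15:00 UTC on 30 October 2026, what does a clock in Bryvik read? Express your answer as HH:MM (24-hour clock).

06:00

Bryvik stays on UTC−09:00 all year.
15:00 UTC − 9h = 06:00 local.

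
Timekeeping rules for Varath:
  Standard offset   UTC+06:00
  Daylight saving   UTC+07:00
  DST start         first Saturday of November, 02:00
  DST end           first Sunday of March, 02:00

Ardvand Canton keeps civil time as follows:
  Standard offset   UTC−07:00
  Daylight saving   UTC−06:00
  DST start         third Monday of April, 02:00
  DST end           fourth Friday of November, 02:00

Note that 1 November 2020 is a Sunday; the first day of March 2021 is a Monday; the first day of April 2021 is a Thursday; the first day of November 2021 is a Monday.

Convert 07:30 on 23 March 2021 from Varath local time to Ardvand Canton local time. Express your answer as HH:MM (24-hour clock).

18:30

1 November 2020 is a Sunday, so the first Saturday is November 7.
1 March 2021 is a Monday, so the first Sunday is March 7.
23 March 2021 is outside the daylight-saving period (7 November 2020 – 7 March 2021), so Varath is on standard time, UTC+06:00.
07:30 Varath − 6h = 01:30 UTC.
1 April 2021 is a Thursday, so the first Monday is April 5 and the third is April 19.
1 November 2021 is a Monday, so the first Friday is November 5 and the fourth is November 26.
At the standard offset (UTC−07:00), 01:30 UTC − 7h = 18:30 Ardvand Canton standard time (rolling into the previous day, 22 March 2021).
The standard-time date in Ardvand Canton, 22 March 2021, does not fall between 19 April and 26 November, so daylight saving is not in effect and Ardvand Canton is at UTC−07:00.
01:30 UTC − 7h = 18:30 Ardvand Canton (rolling into the previous day, 22 March 2021).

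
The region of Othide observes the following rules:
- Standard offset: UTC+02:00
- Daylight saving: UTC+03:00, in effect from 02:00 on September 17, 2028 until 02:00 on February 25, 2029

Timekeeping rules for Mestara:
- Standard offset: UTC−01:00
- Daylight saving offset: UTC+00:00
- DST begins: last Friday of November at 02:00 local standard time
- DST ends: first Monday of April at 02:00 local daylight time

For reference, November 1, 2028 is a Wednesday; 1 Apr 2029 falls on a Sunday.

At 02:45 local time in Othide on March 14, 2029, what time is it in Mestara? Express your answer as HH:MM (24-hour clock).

March 14, 2029 does not fall between 17 September 2028 and 25 February 2029, so daylight saving is not in effect and Othide is at UTC+02:00.
02:45 Othide − 2h = 00:45 UTC.
1 November 2028 is a Wednesday, so Fridays fall on 3, 10, 17, 24; the last is November 24.
1 April 2029 is a Sunday, so the first Monday is April 2.
At the standard offset (UTC−01:00), 00:45 UTC − 1h = 23:45 Mestara standard time (rolling into the previous day, 13 March 2029).
Daylight saving runs 24 November 2028 – 2 April 2029; the standard-time date in Mestara, March 13, 2029, is inside that window, so Mestara is at UTC+00:00.
00:45 UTC + 0h = 00:45 Mestara.

00:45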